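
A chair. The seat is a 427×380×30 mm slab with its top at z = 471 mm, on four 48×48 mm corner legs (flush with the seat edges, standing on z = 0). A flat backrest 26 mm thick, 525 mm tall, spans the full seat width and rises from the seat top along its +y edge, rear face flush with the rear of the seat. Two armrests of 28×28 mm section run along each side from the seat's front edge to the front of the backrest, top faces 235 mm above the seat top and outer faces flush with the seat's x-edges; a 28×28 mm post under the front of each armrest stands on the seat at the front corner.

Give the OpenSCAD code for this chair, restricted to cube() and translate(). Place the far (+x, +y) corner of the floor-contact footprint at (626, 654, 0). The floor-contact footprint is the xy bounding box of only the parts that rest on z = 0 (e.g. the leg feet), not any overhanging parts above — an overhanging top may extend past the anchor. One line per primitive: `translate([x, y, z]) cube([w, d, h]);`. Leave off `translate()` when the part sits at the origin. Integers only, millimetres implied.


translate([199, 274, 441]) cube([427, 380, 30]);
translate([199, 274, 0]) cube([48, 48, 441]);
translate([578, 274, 0]) cube([48, 48, 441]);
translate([199, 606, 0]) cube([48, 48, 441]);
translate([578, 606, 0]) cube([48, 48, 441]);
translate([199, 628, 471]) cube([427, 26, 525]);
translate([199, 274, 678]) cube([28, 354, 28]);
translate([598, 274, 678]) cube([28, 354, 28]);
translate([199, 274, 471]) cube([28, 28, 207]);
translate([598, 274, 471]) cube([28, 28, 207]);


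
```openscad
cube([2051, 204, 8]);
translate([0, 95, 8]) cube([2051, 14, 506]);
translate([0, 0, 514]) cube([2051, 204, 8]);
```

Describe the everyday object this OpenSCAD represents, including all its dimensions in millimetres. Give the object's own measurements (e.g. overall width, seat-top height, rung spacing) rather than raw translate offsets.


An I-beam lying along x, 2051 mm long. Overall section height 522 mm. Two flanges 204 mm wide (y) and 8 mm thick, one on the floor and one at the top; a web 14 mm thick runs between them, centred on the flange width.


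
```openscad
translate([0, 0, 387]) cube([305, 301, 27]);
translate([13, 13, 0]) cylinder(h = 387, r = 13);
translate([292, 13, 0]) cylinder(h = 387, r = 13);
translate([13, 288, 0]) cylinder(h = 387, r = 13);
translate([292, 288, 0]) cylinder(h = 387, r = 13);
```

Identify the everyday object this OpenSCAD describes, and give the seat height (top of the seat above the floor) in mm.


A stool. The seat height is 414 mm.

A 305×301×27 slab at z = 387 on four corner cylinders — a stool. The seat top is 387 + 27 = 414 mm.


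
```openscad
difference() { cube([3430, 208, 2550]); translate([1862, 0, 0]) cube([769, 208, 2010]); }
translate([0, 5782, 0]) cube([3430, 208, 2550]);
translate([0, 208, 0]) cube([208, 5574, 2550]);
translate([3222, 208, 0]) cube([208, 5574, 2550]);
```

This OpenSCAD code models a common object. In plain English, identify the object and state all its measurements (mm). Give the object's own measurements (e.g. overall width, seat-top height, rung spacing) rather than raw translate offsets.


A single room: four walls, each 2550 mm tall and 208 mm thick, enclosing an outside footprint 3430×5990 mm (x × y), no floor or roof. The front and back walls (−y and +y sides) run the full x-width; the side walls fit between their inner faces. A door opening 769 mm wide and 2010 mm tall is cut through the front wall from the floor up, its −x edge 1862 mm from the wall's −x end.


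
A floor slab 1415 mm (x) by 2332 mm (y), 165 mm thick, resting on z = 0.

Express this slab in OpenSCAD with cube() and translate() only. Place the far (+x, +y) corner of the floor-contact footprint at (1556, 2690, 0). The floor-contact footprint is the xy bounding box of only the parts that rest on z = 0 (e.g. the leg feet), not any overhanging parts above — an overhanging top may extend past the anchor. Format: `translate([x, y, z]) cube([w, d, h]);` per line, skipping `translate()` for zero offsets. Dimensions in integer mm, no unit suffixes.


translate([141, 358, 0]) cube([1415, 2332, 165]);


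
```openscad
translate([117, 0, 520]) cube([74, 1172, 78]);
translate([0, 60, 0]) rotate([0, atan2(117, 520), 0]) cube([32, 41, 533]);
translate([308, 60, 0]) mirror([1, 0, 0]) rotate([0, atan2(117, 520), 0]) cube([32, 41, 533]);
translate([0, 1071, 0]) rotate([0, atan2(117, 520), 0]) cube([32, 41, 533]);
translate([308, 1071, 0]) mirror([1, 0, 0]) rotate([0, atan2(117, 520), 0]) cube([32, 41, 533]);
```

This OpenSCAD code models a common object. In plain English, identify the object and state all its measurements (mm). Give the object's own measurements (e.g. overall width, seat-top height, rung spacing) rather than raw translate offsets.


A sawhorse. A 74×1172×78 mm beam (x, y, z) sits on two A-frame leg pairs. Each pair is two raked legs of 32×41 mm section (41 mm along y) splaying symmetrically in x. Each leg rises 520 mm vertically over 117 mm of horizontal reach and is 533 mm long along its own axis. Every leg's outer bottom edge rests on the floor and its outer top edge meets a bottom edge of the beam — the left legs (tilting toward +x) meet the beam's −x bottom edge, the right legs (their mirror images, tilting toward −x) meet its +x bottom edge — so the leg tops tuck under the beam, the beam's underside is 520 mm above the floor, and the feet are 308 mm apart outside-to-outside with the beam centred between them. The two leg pairs are set in 60 mm from either end of the beam.


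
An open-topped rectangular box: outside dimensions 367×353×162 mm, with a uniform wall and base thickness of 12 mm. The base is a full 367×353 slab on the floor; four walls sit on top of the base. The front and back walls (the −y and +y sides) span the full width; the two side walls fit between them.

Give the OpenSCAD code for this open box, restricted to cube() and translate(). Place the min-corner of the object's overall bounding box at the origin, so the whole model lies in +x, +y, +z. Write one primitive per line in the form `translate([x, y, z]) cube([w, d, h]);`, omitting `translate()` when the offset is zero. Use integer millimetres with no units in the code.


cube([367, 353, 12]);
translate([0, 0, 12]) cube([367, 12, 150]);
translate([0, 341, 12]) cube([367, 12, 150]);
translate([0, 12, 12]) cube([12, 329, 150]);
translate([355, 12, 12]) cube([12, 329, 150]);


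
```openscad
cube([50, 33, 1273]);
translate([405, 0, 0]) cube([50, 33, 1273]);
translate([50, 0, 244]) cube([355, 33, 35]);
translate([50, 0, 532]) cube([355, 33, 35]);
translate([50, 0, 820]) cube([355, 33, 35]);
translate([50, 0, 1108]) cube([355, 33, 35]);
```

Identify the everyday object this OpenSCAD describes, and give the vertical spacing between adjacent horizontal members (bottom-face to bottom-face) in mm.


A ladder. The rung spacing is 288 mm.

Two tall 50×33 posts with 4 short bars between them — a ladder. Adjacent rungs sit at z = 244 and z = 532, so the spacing is 532 − 244 = 288 mm.


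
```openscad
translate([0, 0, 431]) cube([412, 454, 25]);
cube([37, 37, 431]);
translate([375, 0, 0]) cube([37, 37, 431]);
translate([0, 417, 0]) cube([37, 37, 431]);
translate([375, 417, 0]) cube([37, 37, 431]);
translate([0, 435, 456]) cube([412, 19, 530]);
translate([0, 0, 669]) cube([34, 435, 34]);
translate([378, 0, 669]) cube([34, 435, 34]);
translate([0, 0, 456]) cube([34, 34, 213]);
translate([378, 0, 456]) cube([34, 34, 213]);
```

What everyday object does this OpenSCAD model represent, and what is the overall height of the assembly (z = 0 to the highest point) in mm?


A chair. The overall height is 986 mm.

A slab on four corner posts with a tall panel at the back — a chair. The seat slab sits at z = 431 with thickness 25, and the 530 mm backrest starts at the seat top, so the overall height is 431 + 25 + 530 = 986 mm.


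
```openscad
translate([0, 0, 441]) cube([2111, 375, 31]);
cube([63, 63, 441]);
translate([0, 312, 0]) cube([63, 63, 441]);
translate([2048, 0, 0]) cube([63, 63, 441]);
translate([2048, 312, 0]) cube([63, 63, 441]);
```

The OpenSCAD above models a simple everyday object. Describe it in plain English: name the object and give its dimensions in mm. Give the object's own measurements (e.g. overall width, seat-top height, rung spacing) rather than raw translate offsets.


A bench: a 2111×375 mm seat slab, 31 mm thick, top at z = 472 mm, on four 63×63 mm square legs flush with the seat corners and standing on z = 0.


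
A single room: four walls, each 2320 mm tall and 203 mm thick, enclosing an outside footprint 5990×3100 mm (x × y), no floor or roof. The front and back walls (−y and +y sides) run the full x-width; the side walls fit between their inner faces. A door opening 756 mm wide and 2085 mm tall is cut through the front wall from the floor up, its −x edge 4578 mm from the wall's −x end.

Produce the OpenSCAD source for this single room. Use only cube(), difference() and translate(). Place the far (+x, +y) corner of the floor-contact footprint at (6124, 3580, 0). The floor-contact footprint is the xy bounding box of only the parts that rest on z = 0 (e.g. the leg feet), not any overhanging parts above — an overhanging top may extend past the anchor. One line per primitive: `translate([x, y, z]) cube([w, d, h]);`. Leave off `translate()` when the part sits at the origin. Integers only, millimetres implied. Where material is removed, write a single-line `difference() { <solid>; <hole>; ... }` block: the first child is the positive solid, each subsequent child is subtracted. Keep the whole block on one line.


difference() { translate([134, 480, 0]) cube([5990, 203, 2320]); translate([4712, 480, 0]) cube([756, 203, 2085]); }
translate([134, 3377, 0]) cube([5990, 203, 2320]);
translate([134, 683, 0]) cube([203, 2694, 2320]);
translate([5921, 683, 0]) cube([203, 2694, 2320]);


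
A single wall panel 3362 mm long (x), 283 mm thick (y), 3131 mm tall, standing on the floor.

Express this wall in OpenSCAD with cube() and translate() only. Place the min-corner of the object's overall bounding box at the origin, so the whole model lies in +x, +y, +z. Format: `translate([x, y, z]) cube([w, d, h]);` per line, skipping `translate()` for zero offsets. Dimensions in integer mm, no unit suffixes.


cube([3362, 283, 3131]);


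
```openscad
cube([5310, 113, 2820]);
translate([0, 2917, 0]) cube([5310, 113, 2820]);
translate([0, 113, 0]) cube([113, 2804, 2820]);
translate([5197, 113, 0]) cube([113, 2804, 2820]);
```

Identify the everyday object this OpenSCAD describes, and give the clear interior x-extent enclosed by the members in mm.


A house (or room) frame. The interior width is 5084 mm.

Four 2820 mm walls enclosing a rectangle with no floor or roof — a room or house frame. Outside width is 5310 mm and wall thickness is 113 mm, so the interior width is 5310 − 2 × 113 = 5084 mm.


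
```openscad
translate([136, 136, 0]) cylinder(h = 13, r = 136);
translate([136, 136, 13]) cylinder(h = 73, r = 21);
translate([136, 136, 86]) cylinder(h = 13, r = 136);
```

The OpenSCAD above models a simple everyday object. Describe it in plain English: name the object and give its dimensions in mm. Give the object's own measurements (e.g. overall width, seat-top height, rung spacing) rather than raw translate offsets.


A spool: two coaxial disc flanges of radius 136 mm and thickness 13 mm, joined by a core cylinder of radius 21 mm and height 73 mm. The lower flange rests on z = 0 and the three cylinders share a vertical axis.


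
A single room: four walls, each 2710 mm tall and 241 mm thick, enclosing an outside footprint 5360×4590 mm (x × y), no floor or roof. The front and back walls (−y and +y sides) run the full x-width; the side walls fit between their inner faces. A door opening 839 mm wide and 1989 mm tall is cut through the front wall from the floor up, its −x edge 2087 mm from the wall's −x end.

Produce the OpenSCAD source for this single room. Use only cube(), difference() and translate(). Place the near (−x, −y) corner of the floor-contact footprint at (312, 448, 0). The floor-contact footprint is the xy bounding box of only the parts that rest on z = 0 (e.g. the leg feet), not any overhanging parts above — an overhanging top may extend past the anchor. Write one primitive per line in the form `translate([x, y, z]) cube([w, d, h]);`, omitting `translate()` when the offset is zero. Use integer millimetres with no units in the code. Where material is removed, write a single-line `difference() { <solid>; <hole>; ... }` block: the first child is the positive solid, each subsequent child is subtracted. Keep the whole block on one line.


difference() { translate([312, 448, 0]) cube([5360, 241, 2710]); translate([2399, 448, 0]) cube([839, 241, 1989]); }
translate([312, 4797, 0]) cube([5360, 241, 2710]);
translate([312, 689, 0]) cube([241, 4108, 2710]);
translate([5431, 689, 0]) cube([241, 4108, 2710]);


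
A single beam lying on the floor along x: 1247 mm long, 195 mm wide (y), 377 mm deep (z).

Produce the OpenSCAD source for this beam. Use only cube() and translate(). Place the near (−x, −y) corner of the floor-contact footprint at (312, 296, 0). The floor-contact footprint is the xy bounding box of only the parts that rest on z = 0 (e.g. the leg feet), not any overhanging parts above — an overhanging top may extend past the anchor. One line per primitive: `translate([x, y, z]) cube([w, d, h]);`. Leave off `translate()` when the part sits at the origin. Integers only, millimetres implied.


translate([312, 296, 0]) cube([1247, 195, 377]);


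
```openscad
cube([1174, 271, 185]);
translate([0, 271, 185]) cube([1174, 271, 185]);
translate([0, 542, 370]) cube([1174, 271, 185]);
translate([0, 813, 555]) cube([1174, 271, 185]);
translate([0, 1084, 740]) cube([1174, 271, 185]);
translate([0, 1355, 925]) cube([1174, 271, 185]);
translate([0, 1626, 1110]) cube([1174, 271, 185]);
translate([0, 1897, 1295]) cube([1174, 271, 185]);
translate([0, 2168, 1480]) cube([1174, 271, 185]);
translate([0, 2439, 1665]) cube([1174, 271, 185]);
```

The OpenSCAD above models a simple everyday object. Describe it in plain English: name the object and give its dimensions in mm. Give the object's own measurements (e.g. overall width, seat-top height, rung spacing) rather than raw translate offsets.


A straight staircase of 10 solid steps. Each step is 1174 mm wide (x), 271 mm deep (y, the going) and 185 mm tall (the rise). The first step rests on the floor; each subsequent step sits one going further in +y and one rise higher in +z, directly behind and above the previous step with no overlap.


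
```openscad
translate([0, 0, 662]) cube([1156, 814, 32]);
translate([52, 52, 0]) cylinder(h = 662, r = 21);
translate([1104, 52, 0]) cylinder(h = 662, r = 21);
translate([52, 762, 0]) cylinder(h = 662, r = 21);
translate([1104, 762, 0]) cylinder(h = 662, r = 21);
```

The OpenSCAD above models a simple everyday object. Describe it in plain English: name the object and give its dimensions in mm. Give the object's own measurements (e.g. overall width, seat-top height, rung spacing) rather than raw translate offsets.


A table: top 1156 mm (x) × 814 mm (y), 32 mm thick, upper face at z = 694 mm, on four round legs of 42 mm diameter, each leg's bounding box inset 31 mm from the nearest pair of top edges from z = 0 to the bottom of the top.


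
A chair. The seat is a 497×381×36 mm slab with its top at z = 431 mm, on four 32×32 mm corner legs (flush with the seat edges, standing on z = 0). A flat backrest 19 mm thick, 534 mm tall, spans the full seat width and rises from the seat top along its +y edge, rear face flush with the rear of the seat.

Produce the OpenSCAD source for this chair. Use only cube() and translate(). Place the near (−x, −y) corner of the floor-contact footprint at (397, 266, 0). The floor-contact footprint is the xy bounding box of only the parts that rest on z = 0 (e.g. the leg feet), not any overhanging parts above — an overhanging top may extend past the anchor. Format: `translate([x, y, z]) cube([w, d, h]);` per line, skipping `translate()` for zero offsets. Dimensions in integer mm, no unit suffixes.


// leg_h = 431 - 36 = 395
translate([397, 266, 395]) cube([497, 381, 36]);
translate([397, 266, 0]) cube([32, 32, 395]);
translate([862, 266, 0]) cube([32, 32, 395]);
translate([397, 615, 0]) cube([32, 32, 395]);
translate([862, 615, 0]) cube([32, 32, 395]);
translate([397, 628, 431]) cube([497, 19, 534]);


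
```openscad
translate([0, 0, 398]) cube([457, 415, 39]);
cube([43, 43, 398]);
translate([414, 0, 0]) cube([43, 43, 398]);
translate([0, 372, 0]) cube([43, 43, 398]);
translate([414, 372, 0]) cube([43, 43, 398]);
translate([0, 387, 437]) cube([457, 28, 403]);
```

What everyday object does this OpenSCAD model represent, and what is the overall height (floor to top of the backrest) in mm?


A chair. The overall height is 840 mm.

A slab on four corner posts with a tall panel at the back — a chair. The seat slab sits at z = 398 with thickness 39, and the 403 mm backrest starts at the seat top, so the overall height is 398 + 39 + 403 = 840 mm.


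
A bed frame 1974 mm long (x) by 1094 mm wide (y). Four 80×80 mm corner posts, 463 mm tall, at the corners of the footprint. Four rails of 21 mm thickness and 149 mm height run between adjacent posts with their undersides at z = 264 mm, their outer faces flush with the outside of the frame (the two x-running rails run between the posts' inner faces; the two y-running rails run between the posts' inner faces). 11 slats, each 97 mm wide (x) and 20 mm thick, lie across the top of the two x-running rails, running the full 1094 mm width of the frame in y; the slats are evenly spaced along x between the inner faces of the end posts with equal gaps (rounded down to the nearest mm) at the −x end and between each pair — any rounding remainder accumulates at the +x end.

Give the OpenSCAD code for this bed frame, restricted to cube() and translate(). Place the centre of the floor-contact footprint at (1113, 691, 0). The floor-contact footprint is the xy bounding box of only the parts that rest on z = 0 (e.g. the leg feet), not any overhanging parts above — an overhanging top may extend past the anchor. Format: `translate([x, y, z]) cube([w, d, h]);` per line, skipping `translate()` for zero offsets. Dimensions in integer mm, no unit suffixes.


// slat z = rail_z + rail_h = 264 + 149 = 413
// slat gap = ⌊(1814 − 11·97) / 12⌋ = 62
translate([126, 144, 0]) cube([80, 80, 463]);
translate([126, 1158, 0]) cube([80, 80, 463]);
translate([2020, 144, 0]) cube([80, 80, 463]);
translate([2020, 1158, 0]) cube([80, 80, 463]);
translate([206, 144, 264]) cube([1814, 21, 149]);
translate([206, 1217, 264]) cube([1814, 21, 149]);
translate([126, 224, 264]) cube([21, 934, 149]);
translate([2079, 224, 264]) cube([21, 934, 149]);
translate([268, 144, 413]) cube([97, 1094, 20]);
translate([427, 144, 413]) cube([97, 1094, 20]);
translate([586, 144, 413]) cube([97, 1094, 20]);
translate([745, 144, 413]) cube([97, 1094, 20]);
translate([904, 144, 413]) cube([97, 1094, 20]);
translate([1063, 144, 413]) cube([97, 1094, 20]);
translate([1222, 144, 413]) cube([97, 1094, 20]);
translate([1381, 144, 413]) cube([97, 1094, 20]);
translate([1540, 144, 413]) cube([97, 1094, 20]);
translate([1699, 144, 413]) cube([97, 1094, 20]);
translate([1858, 144, 413]) cube([97, 1094, 20]);


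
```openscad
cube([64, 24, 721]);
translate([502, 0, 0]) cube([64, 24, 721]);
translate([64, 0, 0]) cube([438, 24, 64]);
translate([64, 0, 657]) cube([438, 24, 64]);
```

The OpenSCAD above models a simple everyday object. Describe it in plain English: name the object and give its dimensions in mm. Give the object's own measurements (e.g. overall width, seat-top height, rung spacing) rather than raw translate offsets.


A rectangular picture frame lying in the x–z plane (depth along y). The opening is 438 mm wide (x) by 593 mm tall (z), surrounded by a border 64 mm wide on all four sides. The frame is 24 mm deep and is made of two full-height vertical stiles with two horizontal rails fitted between them.


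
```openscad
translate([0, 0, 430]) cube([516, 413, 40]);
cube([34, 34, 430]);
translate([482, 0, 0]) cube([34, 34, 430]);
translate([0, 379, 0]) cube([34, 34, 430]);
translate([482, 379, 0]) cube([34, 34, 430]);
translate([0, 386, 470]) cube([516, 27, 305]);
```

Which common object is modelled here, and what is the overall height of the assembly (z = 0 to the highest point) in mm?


A chair. The overall height is 775 mm.

A slab on four corner posts with a tall panel at the back — a chair. The seat slab sits at z = 430 with thickness 40, and the 305 mm backrest starts at the seat top, so the overall height is 430 + 40 + 305 = 775 mm.


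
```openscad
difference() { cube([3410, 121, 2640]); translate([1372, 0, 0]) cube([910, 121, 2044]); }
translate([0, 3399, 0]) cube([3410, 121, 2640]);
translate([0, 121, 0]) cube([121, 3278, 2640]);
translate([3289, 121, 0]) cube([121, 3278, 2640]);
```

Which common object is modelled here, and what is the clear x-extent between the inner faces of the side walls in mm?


A single room. The interior width is 3168 mm.

Four walls enclosing a rectangle with a door in the front wall — a room. Outside width 3410 minus two 121 mm walls gives 3168 mm.


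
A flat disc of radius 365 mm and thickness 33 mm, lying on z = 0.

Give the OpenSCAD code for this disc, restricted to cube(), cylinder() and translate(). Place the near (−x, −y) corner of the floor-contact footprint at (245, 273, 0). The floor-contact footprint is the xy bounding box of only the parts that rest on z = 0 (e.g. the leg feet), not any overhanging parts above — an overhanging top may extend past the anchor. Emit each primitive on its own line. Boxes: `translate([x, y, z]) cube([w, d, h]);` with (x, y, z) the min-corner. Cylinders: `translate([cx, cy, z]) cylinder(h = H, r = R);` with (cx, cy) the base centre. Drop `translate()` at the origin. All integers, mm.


translate([610, 638, 0]) cylinder(h = 33, r = 365);


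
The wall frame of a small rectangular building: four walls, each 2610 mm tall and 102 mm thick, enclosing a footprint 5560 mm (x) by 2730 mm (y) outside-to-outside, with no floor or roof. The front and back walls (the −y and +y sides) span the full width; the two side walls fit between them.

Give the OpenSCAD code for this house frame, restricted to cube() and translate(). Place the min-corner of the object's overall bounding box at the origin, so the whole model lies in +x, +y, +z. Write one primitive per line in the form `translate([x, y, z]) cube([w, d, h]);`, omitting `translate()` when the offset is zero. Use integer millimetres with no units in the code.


cube([5560, 102, 2610]);
translate([0, 2628, 0]) cube([5560, 102, 2610]);
translate([0, 102, 0]) cube([102, 2526, 2610]);
translate([5458, 102, 0]) cube([102, 2526, 2610]);


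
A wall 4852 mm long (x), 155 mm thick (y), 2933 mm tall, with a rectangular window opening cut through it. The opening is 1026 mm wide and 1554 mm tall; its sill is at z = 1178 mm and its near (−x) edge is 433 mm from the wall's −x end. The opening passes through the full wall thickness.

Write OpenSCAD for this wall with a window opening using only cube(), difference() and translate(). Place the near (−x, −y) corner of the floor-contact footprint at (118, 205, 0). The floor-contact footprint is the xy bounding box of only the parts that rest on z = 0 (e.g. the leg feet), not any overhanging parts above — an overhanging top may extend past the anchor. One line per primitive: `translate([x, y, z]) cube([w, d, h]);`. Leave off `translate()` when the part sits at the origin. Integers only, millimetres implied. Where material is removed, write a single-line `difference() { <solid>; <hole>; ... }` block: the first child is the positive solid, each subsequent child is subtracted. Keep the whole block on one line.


difference() { translate([118, 205, 0]) cube([4852, 155, 2933]); translate([551, 205, 1178]) cube([1026, 155, 1554]); }


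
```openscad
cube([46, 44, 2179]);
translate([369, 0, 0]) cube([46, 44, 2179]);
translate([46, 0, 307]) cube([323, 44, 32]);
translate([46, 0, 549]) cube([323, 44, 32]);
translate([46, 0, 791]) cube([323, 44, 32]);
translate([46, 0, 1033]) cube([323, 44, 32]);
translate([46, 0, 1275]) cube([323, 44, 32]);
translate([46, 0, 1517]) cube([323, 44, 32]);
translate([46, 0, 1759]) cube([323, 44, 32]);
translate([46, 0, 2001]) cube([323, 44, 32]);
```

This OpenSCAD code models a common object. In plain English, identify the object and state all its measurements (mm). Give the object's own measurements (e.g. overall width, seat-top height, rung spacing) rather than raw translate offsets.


A straight ladder. Two 46×44 mm vertical rails, 2179 mm tall, stand 415 mm apart (outside-to-outside) with their front faces coplanar on the −y side. 8 rungs, each 44 mm deep and 32 mm tall, span between the inner faces of the rails, front faces flush with the rails. The lowest rung's underside is at z = 307 mm and rungs are spaced 242 mm apart (underside to underside).


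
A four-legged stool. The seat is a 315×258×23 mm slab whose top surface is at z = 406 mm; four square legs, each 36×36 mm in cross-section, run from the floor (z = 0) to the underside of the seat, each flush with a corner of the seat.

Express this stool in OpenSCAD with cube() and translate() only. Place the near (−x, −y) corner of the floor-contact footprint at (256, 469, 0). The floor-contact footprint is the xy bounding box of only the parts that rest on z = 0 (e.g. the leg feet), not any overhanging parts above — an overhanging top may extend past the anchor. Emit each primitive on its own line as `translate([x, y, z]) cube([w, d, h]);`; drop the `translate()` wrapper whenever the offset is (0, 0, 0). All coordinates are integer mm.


translate([256, 469, 383]) cube([315, 258, 23]);
translate([256, 469, 0]) cube([36, 36, 383]);
translate([535, 469, 0]) cube([36, 36, 383]);
translate([256, 691, 0]) cube([36, 36, 383]);
translate([535, 691, 0]) cube([36, 36, 383]);


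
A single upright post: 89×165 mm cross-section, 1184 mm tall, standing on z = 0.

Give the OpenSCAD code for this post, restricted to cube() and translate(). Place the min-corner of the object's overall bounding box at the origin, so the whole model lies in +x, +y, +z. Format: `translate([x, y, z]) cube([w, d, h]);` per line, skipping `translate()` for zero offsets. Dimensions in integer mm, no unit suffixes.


cube([89, 165, 1184]);


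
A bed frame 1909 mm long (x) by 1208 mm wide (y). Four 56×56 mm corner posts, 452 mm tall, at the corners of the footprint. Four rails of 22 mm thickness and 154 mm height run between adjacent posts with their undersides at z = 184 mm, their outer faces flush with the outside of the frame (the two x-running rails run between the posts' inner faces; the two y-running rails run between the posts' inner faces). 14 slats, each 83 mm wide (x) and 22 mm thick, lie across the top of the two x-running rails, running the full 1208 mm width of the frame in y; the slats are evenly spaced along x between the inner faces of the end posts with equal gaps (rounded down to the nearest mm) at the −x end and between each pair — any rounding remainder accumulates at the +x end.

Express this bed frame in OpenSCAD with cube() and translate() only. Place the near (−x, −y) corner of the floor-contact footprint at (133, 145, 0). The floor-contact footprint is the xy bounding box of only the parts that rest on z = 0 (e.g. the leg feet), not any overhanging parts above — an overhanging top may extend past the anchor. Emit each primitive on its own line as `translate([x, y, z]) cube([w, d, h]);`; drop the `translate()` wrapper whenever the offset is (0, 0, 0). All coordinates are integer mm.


translate([133, 145, 0]) cube([56, 56, 452]);
translate([133, 1297, 0]) cube([56, 56, 452]);
translate([1986, 145, 0]) cube([56, 56, 452]);
translate([1986, 1297, 0]) cube([56, 56, 452]);
translate([189, 145, 184]) cube([1797, 22, 154]);
translate([189, 1331, 184]) cube([1797, 22, 154]);
translate([133, 201, 184]) cube([22, 1096, 154]);
translate([2020, 201, 184]) cube([22, 1096, 154]);
translate([231, 145, 338]) cube([83, 1208, 22]);
translate([356, 145, 338]) cube([83, 1208, 22]);
translate([481, 145, 338]) cube([83, 1208, 22]);
translate([606, 145, 338]) cube([83, 1208, 22]);
translate([731, 145, 338]) cube([83, 1208, 22]);
translate([856, 145, 338]) cube([83, 1208, 22]);
translate([981, 145, 338]) cube([83, 1208, 22]);
translate([1106, 145, 338]) cube([83, 1208, 22]);
translate([1231, 145, 338]) cube([83, 1208, 22]);
translate([1356, 145, 338]) cube([83, 1208, 22]);
translate([1481, 145, 338]) cube([83, 1208, 22]);
translate([1606, 145, 338]) cube([83, 1208, 22]);
translate([1731, 145, 338]) cube([83, 1208, 22]);
translate([1856, 145, 338]) cube([83, 1208, 22]);


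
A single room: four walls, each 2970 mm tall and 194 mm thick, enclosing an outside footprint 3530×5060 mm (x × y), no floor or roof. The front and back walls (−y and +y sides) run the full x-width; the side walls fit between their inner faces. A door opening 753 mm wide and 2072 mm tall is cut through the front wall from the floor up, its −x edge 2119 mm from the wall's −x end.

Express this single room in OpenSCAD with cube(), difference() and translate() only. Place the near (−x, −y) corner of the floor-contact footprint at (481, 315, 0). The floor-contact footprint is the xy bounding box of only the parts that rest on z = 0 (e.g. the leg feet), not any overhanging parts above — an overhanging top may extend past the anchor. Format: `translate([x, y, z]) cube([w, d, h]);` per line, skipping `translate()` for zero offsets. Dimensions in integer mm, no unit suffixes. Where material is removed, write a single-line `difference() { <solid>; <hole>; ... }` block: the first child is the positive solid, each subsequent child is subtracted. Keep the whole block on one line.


difference() { translate([481, 315, 0]) cube([3530, 194, 2970]); translate([2600, 315, 0]) cube([753, 194, 2072]); }
translate([481, 5181, 0]) cube([3530, 194, 2970]);
translate([481, 509, 0]) cube([194, 4672, 2970]);
translate([3817, 509, 0]) cube([194, 4672, 2970]);


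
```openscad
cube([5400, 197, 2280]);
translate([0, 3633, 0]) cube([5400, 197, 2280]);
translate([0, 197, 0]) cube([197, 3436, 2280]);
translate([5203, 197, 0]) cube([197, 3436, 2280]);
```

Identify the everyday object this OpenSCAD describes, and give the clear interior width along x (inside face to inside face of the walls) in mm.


A house (or room) frame. The interior width is 5006 mm.

Four 2280 mm walls enclosing a rectangle with no floor or roof — a room or house frame. Outside width is 5400 mm and wall thickness is 197 mm, so the interior width is 5400 − 2 × 197 = 5006 mm.


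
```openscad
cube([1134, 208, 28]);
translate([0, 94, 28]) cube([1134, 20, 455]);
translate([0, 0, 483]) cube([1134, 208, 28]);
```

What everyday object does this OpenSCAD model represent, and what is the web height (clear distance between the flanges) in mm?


An I-beam. The web height is 455 mm.

Two wide flanges with a thin centred web — an I-beam. Overall 511 mm minus two 28 mm flanges gives a web of 511 − 2·28 = 455 mm.


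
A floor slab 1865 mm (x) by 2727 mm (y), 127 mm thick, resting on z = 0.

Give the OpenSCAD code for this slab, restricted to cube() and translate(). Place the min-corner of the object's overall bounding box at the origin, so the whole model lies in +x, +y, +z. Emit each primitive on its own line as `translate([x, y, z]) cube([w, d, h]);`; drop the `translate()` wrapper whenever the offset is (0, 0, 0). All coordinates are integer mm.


cube([1865, 2727, 127]);


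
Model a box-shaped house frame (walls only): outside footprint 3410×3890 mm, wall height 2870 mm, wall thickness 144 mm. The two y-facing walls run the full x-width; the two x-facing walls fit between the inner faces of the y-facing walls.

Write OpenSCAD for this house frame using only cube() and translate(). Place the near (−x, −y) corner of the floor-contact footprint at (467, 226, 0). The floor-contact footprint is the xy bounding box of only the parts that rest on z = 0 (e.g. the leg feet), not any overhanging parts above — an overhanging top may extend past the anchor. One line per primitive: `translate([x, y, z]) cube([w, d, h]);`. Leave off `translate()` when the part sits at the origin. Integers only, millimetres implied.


translate([467, 226, 0]) cube([3410, 144, 2870]);
translate([467, 3972, 0]) cube([3410, 144, 2870]);
translate([467, 370, 0]) cube([144, 3602, 2870]);
translate([3733, 370, 0]) cube([144, 3602, 2870]);


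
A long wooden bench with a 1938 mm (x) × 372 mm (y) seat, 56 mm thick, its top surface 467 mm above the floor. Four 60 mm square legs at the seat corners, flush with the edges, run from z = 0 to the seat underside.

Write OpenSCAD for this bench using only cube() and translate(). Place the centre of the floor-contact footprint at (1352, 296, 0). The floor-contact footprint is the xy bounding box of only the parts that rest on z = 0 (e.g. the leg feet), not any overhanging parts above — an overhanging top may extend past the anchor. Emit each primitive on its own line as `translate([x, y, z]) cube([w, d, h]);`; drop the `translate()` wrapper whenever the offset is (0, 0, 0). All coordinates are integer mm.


// leg_h = 467 − 56 = 411
translate([383, 110, 411]) cube([1938, 372, 56]);
translate([383, 110, 0]) cube([60, 60, 411]);
translate([383, 422, 0]) cube([60, 60, 411]);
translate([2261, 110, 0]) cube([60, 60, 411]);
translate([2261, 422, 0]) cube([60, 60, 411]);


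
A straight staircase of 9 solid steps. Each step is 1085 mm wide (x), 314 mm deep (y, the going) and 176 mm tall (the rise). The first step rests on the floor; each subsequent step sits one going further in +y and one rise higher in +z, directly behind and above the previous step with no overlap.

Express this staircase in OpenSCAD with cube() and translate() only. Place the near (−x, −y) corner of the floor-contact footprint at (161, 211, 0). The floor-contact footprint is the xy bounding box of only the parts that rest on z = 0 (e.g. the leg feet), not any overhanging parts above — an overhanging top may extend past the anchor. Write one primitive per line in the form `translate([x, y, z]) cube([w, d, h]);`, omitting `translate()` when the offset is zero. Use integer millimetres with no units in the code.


translate([161, 211, 0]) cube([1085, 314, 176]);
translate([161, 525, 176]) cube([1085, 314, 176]);
translate([161, 839, 352]) cube([1085, 314, 176]);
translate([161, 1153, 528]) cube([1085, 314, 176]);
translate([161, 1467, 704]) cube([1085, 314, 176]);
translate([161, 1781, 880]) cube([1085, 314, 176]);
translate([161, 2095, 1056]) cube([1085, 314, 176]);
translate([161, 2409, 1232]) cube([1085, 314, 176]);
translate([161, 2723, 1408]) cube([1085, 314, 176]);


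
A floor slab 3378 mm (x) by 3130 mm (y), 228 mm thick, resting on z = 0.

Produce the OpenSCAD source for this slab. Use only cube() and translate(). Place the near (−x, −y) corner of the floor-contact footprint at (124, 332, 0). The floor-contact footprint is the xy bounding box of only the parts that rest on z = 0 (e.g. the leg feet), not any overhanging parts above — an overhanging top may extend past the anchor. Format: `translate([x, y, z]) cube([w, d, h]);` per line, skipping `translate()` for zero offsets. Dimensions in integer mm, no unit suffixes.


translate([124, 332, 0]) cube([3378, 3130, 228]);


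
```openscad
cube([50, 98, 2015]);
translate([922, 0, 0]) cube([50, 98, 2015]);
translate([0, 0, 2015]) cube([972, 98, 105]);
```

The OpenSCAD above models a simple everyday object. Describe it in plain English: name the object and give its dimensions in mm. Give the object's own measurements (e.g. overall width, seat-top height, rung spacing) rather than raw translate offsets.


A door frame. The clear opening is 872 mm wide and 2015 mm high. Two 50 mm wide jambs, 98 mm deep, stand either side of the opening from the floor to the top of the opening. A 105 mm thick head sits across the top of both jambs, spanning the full outside width of the frame.


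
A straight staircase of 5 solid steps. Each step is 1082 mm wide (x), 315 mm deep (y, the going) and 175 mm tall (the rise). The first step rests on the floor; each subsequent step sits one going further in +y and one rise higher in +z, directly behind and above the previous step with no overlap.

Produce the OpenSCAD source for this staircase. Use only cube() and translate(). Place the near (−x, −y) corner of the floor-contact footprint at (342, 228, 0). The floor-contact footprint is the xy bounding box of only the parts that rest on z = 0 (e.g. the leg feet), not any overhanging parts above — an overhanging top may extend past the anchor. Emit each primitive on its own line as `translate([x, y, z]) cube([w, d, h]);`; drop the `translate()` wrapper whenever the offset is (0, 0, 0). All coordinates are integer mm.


translate([342, 228, 0]) cube([1082, 315, 175]);
translate([342, 543, 175]) cube([1082, 315, 175]);
translate([342, 858, 350]) cube([1082, 315, 175]);
translate([342, 1173, 525]) cube([1082, 315, 175]);
translate([342, 1488, 700]) cube([1082, 315, 175]);


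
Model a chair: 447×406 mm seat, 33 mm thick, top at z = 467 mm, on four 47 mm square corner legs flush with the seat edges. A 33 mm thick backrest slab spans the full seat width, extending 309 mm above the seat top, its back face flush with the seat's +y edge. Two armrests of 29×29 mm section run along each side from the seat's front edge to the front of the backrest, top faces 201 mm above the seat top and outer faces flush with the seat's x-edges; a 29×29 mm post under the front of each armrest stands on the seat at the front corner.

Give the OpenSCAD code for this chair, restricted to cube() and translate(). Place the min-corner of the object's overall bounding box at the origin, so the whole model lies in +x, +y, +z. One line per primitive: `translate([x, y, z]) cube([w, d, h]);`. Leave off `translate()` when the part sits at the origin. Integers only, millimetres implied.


translate([0, 0, 434]) cube([447, 406, 33]);
cube([47, 47, 434]);
translate([400, 0, 0]) cube([47, 47, 434]);
translate([0, 359, 0]) cube([47, 47, 434]);
translate([400, 359, 0]) cube([47, 47, 434]);
translate([0, 373, 467]) cube([447, 33, 309]);
translate([0, 0, 639]) cube([29, 373, 29]);
translate([418, 0, 639]) cube([29, 373, 29]);
translate([0, 0, 467]) cube([29, 29, 172]);
translate([418, 0, 467]) cube([29, 29, 172]);


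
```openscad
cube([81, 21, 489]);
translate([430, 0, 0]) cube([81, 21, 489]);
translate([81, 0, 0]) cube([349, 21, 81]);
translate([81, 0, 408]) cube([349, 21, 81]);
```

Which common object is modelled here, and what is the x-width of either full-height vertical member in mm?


A picture frame. The border width is 81 mm.

Four thin pieces enclosing a rectangular opening — a picture frame. The two full-height stiles are 489 mm tall; the top rail sits at z = 408 and is 81 mm tall, so the border above the opening is 489 − 408 = 81 mm, matching the stile x-width.


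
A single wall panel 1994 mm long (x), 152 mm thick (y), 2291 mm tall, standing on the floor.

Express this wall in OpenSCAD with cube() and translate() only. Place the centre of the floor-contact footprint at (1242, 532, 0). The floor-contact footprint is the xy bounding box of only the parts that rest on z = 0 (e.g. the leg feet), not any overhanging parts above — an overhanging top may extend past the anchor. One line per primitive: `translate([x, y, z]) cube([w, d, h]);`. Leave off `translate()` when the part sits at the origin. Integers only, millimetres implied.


translate([245, 456, 0]) cube([1994, 152, 2291]);


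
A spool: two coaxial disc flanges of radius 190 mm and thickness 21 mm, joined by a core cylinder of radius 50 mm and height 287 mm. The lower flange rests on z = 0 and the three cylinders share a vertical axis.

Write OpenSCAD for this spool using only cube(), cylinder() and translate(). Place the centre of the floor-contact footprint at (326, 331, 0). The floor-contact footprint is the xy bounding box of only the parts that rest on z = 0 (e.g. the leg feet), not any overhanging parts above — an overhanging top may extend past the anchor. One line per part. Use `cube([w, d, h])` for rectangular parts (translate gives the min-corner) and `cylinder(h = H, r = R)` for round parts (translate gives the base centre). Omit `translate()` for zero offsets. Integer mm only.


translate([326, 331, 0]) cylinder(h = 21, r = 190);
translate([326, 331, 21]) cylinder(h = 287, r = 50);
translate([326, 331, 308]) cylinder(h = 21, r = 190);
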